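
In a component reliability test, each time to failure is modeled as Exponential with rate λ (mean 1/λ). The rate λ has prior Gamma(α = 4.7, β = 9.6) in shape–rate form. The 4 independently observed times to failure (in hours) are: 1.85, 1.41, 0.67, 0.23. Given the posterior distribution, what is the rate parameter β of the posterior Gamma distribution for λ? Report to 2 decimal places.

13.76

With a Gamma(shape α, rate β) prior on the exponential rate λ, the posterior after n observations with total T = Σxᵢ is Gamma(α+n, β+T).
Sum of observations T = 4.16 hours; n = 4.
Posterior: Gamma(4.7+4, 9.6+4.16) = Gamma(8.7, 13.76).
Posterior β = 13.76.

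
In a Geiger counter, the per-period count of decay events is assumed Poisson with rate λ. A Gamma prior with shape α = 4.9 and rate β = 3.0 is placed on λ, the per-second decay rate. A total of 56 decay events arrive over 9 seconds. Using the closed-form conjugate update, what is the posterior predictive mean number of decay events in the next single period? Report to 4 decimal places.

With a Gamma(shape α, rate β) prior, the Poisson likelihood is conjugate: the posterior is Gamma(α + ΣXᵢ, β + n).
Posterior: Gamma(α+S, β+n) = Gamma(4.9+56, 3.0+9) = Gamma(60.9, 12.0).
The predictive distribution for one future period is NegBinom with mean α/β = 5.0750.

5.0750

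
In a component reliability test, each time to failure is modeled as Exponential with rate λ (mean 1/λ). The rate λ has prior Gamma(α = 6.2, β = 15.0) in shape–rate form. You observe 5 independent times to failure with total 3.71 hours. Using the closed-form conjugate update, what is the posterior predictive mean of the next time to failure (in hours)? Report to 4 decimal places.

With a Gamma(shape α, rate β) prior on the exponential rate λ, the posterior after n observations with total T = Σxᵢ is Gamma(α+n, β+T).
Posterior: Gamma(6.2+5, 15.0+3.71) = Gamma(11.2, 18.71).
The predictive distribution for the next observation is Lomax; its mean is β/(α−1) = 18.71/10.2 = 1.8343.

1.8343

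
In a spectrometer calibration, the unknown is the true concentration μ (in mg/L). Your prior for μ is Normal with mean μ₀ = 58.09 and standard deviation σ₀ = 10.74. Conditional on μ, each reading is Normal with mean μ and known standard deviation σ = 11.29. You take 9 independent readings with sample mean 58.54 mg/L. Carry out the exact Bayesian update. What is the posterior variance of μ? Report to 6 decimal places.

12.613909

For Normal data with known variance σ², a Normal(μ₀, σ₀²) prior on μ is conjugate. Posterior precision = 1/σ₀² + n/σ²; posterior mean is the precision-weighted average of μ₀ and x̄.
σ₀² = 10.74² = 115.3476, σ² = 11.29² = 127.4641; σ² + n·σ₀² = 127.4641 + 9·115.3476 = 1165.5925.
Posterior precision = 1/σ₀² + n/σ² = 1/115.3476 + 9/127.4641 = (σ² + n·σ₀²)/(σ₀²σ²) = 1165.5925/(115.3476·127.4641); posterior variance σₙ² = σ₀²σ²/(σ² + n·σ₀²) = 115.3476·127.4641/1165.5925 = 12.613909.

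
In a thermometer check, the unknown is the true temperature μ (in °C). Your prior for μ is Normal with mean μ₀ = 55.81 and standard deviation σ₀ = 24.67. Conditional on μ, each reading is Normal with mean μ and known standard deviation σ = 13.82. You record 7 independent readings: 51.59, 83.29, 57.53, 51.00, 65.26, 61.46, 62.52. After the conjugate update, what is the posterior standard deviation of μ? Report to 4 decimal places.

5.1102

For Normal data with known variance σ², a Normal(μ₀, σ₀²) prior on μ is conjugate. Posterior precision = 1/σ₀² + n/σ²; posterior mean is the precision-weighted average of μ₀ and x̄.
σ₀² = 24.67² = 608.6089, σ² = 13.82² = 190.9924; σ² + n·σ₀² = 190.9924 + 7·608.6089 = 4451.2547.
Posterior precision = 1/σ₀² + n/σ² = 1/608.6089 + 7/190.9924 = (σ² + n·σ₀²)/(σ₀²σ²) = 4451.2547/(608.6089·190.9924); posterior variance σₙ² = σ₀²σ²/(σ² + n·σ₀²) = 608.6089·190.9924/4451.2547 = 26.113912.
Posterior SD = √σₙ² = √(608.6089·190.9924/4451.2547) = 5.1102.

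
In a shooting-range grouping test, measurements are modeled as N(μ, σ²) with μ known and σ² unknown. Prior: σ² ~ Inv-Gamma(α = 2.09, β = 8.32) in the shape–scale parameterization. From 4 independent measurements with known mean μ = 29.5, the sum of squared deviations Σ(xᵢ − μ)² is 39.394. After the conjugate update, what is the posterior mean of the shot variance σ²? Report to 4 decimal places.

9.0670

With known mean μ and an Inverse-Gamma(α, β) prior on σ², the Normal likelihood is conjugate: posterior is Inv-Gamma(α + n/2, β + Σ(xᵢ−μ)²/2).
Posterior: Inv-Gamma(2.09 + 4/2, 8.32 + 39.394/2) = Inv-Gamma(4.09, 28.0170).
E[σ²|data] = β/(α−1) = 28.0170/3.09 = 9.0670.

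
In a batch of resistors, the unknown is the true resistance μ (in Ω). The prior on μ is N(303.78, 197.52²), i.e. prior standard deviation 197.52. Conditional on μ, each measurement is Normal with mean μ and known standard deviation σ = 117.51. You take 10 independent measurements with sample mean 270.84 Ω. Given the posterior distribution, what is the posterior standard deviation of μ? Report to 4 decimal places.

36.5193

For Normal data with known variance σ², a Normal(μ₀, σ₀²) prior on μ is conjugate. Posterior precision = 1/σ₀² + n/σ²; posterior mean is the precision-weighted average of μ₀ and x̄.
σ₀² = 197.52² = 39014.1504, σ² = 117.51² = 13808.6001; σ² + n·σ₀² = 13808.6001 + 10·39014.1504 = 403950.1041.
Posterior precision = 1/σ₀² + n/σ² = 1/39014.1504 + 10/13808.6001 = (σ² + n·σ₀²)/(σ₀²σ²) = 403950.1041/(39014.1504·13808.6001); posterior variance σₙ² = σ₀²σ²/(σ² + n·σ₀²) = 39014.1504·13808.6001/403950.1041 = 1333.656795.
Posterior SD = √σₙ² = √(39014.1504·13808.6001/403950.1041) = 36.5193.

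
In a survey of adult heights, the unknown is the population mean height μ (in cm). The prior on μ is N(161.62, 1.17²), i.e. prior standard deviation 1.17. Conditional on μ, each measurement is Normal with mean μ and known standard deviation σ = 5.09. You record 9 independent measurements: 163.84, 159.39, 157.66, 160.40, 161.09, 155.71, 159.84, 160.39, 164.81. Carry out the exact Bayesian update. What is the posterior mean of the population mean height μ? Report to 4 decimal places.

For Normal data with known variance σ², a Normal(μ₀, σ₀²) prior on μ is conjugate. Posterior precision = 1/σ₀² + n/σ²; posterior mean is the precision-weighted average of μ₀ and x̄.
Σxᵢ = 163.84 + 159.39 + 157.66 + 160.40 + 161.09 + 155.71 + 159.84 + 160.39 + 164.81 = 1443.13, so n·x̄ = 1443.13.
σ₀² = 1.17² = 1.3689, σ² = 5.09² = 25.9081; σ² + n·σ₀² = 25.9081 + 9·1.3689 = 38.2282.
Posterior mean = (μ₀/σ₀² + n·x̄/σ²)/(1/σ₀² + n/σ²) = (σ²·μ₀ + σ₀²·n·x̄)/(σ² + n·σ₀²) = (25.9081·161.62 + 1.3689·1443.13)/38.2282 = 6162.767779/38.2282 = 161.2100.

161.2100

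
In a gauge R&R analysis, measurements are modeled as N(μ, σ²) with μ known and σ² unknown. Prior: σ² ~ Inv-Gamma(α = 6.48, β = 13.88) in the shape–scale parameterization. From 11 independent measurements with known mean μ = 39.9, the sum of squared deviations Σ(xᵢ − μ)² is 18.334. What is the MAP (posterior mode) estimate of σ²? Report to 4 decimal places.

With known mean μ and an Inverse-Gamma(α, β) prior on σ², the Normal likelihood is conjugate: posterior is Inv-Gamma(α + n/2, β + Σ(xᵢ−μ)²/2).
Posterior: Inv-Gamma(6.48 + 11/2, 13.88 + 18.334/2) = Inv-Gamma(11.98, 23.0470).
Mode = β/(α+1) = 23.0470/12.98 = 1.7756.

1.7756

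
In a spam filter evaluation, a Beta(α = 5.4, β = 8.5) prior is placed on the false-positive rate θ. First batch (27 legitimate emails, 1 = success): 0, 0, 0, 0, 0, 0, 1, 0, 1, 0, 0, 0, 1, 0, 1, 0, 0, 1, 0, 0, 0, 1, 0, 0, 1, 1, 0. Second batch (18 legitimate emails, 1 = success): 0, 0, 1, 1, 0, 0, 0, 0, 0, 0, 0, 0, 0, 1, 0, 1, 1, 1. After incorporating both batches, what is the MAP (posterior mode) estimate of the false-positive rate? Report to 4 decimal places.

The Beta prior is conjugate to a Binomial/Bernoulli likelihood; the update adds successes to α and failures to β.
After batch 1: Beta(5.4+8, 8.5+19) = Beta(13.4, 27.5).
After batch 2: Beta(13.4+6, 27.5+12) = Beta(19.4, 39.5).
Mode of Beta(a,b) for a,b>1 is (a−1)/(a+b−2) = 18.4/56.9 = 0.3234.

0.3234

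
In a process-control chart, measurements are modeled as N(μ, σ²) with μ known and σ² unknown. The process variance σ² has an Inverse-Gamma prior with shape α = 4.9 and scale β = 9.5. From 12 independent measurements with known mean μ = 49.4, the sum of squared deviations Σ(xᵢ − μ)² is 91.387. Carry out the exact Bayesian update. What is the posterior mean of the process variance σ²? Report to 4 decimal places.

With known mean μ and an Inverse-Gamma(α, β) prior on σ², the Normal likelihood is conjugate: posterior is Inv-Gamma(α + n/2, β + Σ(xᵢ−μ)²/2).
Posterior: Inv-Gamma(4.9 + 12/2, 9.5 + 91.387/2) = Inv-Gamma(10.90, 55.1935).
E[σ²|data] = β/(α−1) = 55.1935/9.90 = 5.5751.

5.5751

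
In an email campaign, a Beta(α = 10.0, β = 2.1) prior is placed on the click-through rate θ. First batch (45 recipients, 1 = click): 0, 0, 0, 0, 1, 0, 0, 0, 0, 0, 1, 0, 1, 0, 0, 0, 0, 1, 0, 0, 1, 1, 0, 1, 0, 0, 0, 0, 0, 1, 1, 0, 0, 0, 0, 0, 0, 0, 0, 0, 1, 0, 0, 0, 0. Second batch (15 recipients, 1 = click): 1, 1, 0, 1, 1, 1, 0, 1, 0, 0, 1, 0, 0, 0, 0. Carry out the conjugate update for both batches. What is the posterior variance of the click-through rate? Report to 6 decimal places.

The Beta prior is conjugate to a Binomial/Bernoulli likelihood; the update adds successes to α and failures to β.
After batch 1: Beta(10.0+10, 2.1+35) = Beta(20.0, 37.1).
After batch 2: Beta(20.0+7, 37.1+8) = Beta(27.0, 45.1).
Var = αβ/((α+β)²(α+β+1)) = 27.0·45.1/(72.1²·73.1) = 0.003204.

0.003204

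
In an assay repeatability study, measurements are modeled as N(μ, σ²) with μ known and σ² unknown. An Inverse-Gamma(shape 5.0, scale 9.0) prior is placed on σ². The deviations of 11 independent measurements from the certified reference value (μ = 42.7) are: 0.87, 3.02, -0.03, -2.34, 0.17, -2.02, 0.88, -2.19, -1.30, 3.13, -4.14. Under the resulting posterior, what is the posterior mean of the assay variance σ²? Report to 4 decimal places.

3.7716

With known mean μ and an Inverse-Gamma(α, β) prior on σ², the Normal likelihood is conjugate: posterior is Inv-Gamma(α + n/2, β + Σ(xᵢ−μ)²/2).
Σ(xᵢ−μ)² = (0.87)² + (3.02)² + (-0.03)² + (-2.34)² + (0.17)² + (-2.02)² + (0.88)² + (-2.19)² + (-1.30)² + (3.13)² + (-4.14)² = 53.6601.
Posterior: Inv-Gamma(5.0 + 11/2, 9.0 + 53.6601/2) = Inv-Gamma(10.50, 35.83005).
E[σ²|data] = β/(α−1) = 35.83005/9.50 = 3.7716.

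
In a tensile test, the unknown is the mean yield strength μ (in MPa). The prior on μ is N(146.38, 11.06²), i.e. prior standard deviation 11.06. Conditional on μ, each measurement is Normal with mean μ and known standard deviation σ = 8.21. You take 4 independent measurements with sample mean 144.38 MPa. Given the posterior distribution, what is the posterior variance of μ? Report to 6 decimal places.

14.810732

For Normal data with known variance σ², a Normal(μ₀, σ₀²) prior on μ is conjugate. Posterior precision = 1/σ₀² + n/σ²; posterior mean is the precision-weighted average of μ₀ and x̄.
σ₀² = 11.06² = 122.3236, σ² = 8.21² = 67.4041; σ² + n·σ₀² = 67.4041 + 4·122.3236 = 556.6985.
Posterior precision = 1/σ₀² + n/σ² = 1/122.3236 + 4/67.4041 = (σ² + n·σ₀²)/(σ₀²σ²) = 556.6985/(122.3236·67.4041); posterior variance σₙ² = σ₀²σ²/(σ² + n·σ₀²) = 122.3236·67.4041/556.6985 = 14.810732.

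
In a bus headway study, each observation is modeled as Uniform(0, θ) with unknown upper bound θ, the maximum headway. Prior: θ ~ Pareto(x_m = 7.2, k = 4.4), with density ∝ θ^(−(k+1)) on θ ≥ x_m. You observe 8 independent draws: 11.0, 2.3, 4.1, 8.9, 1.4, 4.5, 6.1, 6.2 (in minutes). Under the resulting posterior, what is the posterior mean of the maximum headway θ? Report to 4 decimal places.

11.9649

A Pareto(scale x_m, shape k) prior on the upper bound θ of Uniform(0, θ) is conjugate: posterior is Pareto(max(x_m, max xᵢ), k + n).
Sample maximum = 11.0; prior scale x_m = 7.2 → posterior scale = max = 11.0.
Posterior shape = 4.4 + 8 = 12.4.
E[θ|data] = k·x_m/(k−1) = 12.4·11.0/11.4 = 11.9649.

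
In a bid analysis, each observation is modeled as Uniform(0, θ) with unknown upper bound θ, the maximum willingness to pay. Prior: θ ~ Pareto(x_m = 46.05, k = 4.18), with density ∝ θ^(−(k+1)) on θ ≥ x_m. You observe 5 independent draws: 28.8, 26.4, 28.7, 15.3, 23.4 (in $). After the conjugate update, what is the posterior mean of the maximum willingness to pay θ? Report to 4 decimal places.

51.6796

A Pareto(scale x_m, shape k) prior on the upper bound θ of Uniform(0, θ) is conjugate: posterior is Pareto(max(x_m, max xᵢ), k + n).
Sample maximum = 28.8; prior scale x_m = 46.05 → posterior scale = max = 46.05.
Posterior shape = 4.18 + 5 = 9.18.
E[θ|data] = k·x_m/(k−1) = 9.18·46.05/8.18 = 51.6796.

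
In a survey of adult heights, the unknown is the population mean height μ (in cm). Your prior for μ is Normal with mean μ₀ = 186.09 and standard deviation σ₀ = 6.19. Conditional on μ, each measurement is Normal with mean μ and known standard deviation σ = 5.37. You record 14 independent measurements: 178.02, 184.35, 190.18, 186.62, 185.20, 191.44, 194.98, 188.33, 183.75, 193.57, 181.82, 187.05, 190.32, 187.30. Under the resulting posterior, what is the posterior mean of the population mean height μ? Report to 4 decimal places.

187.2878

For Normal data with known variance σ², a Normal(μ₀, σ₀²) prior on μ is conjugate. Posterior precision = 1/σ₀² + n/σ²; posterior mean is the precision-weighted average of μ₀ and x̄.
Σxᵢ = 178.02 + 184.35 + 190.18 + 186.62 + 185.20 + 191.44 + 194.98 + 188.33 + 183.75 + 193.57 + 181.82 + 187.05 + 190.32 + 187.30 = 2622.93, so n·x̄ = 2622.93.
σ₀² = 6.19² = 38.3161, σ² = 5.37² = 28.8369; σ² + n·σ₀² = 28.8369 + 14·38.3161 = 565.2623.
Posterior mean = (μ₀/σ₀² + n·x̄/σ²)/(1/σ₀² + n/σ²) = (σ²·μ₀ + σ₀²·n·x̄)/(σ² + n·σ₀²) = (28.8369·186.09 + 38.3161·2622.93)/565.2623 = 105866.706894/565.2623 = 187.2878.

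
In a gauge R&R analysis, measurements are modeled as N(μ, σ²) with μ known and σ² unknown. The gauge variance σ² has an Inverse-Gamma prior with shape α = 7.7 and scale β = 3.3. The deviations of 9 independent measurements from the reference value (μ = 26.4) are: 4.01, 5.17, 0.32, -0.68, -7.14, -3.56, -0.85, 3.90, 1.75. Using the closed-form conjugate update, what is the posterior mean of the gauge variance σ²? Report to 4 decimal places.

With known mean μ and an Inverse-Gamma(α, β) prior on σ², the Normal likelihood is conjugate: posterior is Inv-Gamma(α + n/2, β + Σ(xᵢ−μ)²/2).
Σ(xᵢ−μ)² = (4.01)² + (5.17)² + (0.32)² + (-0.68)² + (-7.14)² + (-3.56)² + (-0.85)² + (3.90)² + (1.75)² = 126.0220.
Posterior: Inv-Gamma(7.7 + 9/2, 3.3 + 126.0220/2) = Inv-Gamma(12.20, 66.31100).
E[σ²|data] = β/(α−1) = 66.31100/11.20 = 5.9206.

5.9206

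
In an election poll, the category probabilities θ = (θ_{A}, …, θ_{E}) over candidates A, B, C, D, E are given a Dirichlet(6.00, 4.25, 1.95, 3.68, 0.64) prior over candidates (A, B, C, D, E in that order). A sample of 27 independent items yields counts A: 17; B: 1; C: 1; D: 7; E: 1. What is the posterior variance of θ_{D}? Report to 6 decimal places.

0.004160

The Dirichlet prior is conjugate to the Multinomial likelihood: each posterior αⱼ = prior αⱼ + observed count nⱼ.
Posterior concentration: (23.00, 5.25, 2.95, 10.68, 1.64), total = 43.52.
Var[θ_j] = α_j(Σα−α_j)/((Σα)²(Σα+1)) = 10.68·32.84/(43.52²·44.52) = 0.004160.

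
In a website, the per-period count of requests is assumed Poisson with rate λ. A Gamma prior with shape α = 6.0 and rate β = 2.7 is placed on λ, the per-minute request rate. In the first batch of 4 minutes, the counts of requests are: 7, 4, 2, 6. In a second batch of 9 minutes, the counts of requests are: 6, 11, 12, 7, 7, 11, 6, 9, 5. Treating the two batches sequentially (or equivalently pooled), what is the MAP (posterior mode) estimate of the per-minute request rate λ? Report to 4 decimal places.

6.2420

With a Gamma(shape α, rate β) prior, the Poisson likelihood is conjugate: the posterior is Gamma(α + ΣXᵢ, β + n).
Batch 1: sum of counts S = 19 over n = 4 minutes.
After batch 1: Gamma(α+S, β+n) = Gamma(6.0+19, 2.7+4) = Gamma(25.0, 6.7).
Batch 2: sum of counts S = 74 over n = 9 minutes.
After batch 2: Gamma(α+S, β+n) = Gamma(25.0+74, 6.7+9) = Gamma(99.0, 15.7).
Mode of Gamma(α,β) for α≥1 is (α−1)/β = 98.0/15.7 = 6.2420.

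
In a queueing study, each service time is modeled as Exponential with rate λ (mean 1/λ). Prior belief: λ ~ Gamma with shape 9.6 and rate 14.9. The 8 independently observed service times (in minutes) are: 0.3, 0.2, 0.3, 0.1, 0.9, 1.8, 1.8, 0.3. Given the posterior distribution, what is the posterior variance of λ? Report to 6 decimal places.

0.041474

With a Gamma(shape α, rate β) prior on the exponential rate λ, the posterior after n observations with total T = Σxᵢ is Gamma(α+n, β+T).
Sum of observations T = 5.7 minutes; n = 8.
Posterior: Gamma(9.6+8, 14.9+5.7) = Gamma(17.6, 20.6).
Var = α/β² = 0.041474.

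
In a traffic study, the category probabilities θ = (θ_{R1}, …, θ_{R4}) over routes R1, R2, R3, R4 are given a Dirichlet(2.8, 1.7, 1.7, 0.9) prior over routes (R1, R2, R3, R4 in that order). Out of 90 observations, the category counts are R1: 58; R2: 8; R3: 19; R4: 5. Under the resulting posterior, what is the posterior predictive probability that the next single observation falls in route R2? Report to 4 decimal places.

The Dirichlet prior is conjugate to the Multinomial likelihood: each posterior αⱼ = prior αⱼ + observed count nⱼ.
Posterior concentration: (60.8, 9.7, 20.7, 5.9), total = 97.1.
P(next = R2 | data) = α_{R2}/Σα = 0.0999.

0.0999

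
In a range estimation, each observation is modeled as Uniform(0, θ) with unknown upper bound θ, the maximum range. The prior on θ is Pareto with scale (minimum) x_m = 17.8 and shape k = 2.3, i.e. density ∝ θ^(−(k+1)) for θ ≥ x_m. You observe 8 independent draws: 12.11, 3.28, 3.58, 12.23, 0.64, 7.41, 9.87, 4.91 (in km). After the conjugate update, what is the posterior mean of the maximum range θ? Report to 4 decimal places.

19.7140

A Pareto(scale x_m, shape k) prior on the upper bound θ of Uniform(0, θ) is conjugate: posterior is Pareto(max(x_m, max xᵢ), k + n).
Sample maximum = 12.23; prior scale x_m = 17.8 → posterior scale = max = 17.80.
Posterior shape = 2.3 + 8 = 10.3.
E[θ|data] = k·x_m/(k−1) = 10.3·17.80/9.3 = 19.7140.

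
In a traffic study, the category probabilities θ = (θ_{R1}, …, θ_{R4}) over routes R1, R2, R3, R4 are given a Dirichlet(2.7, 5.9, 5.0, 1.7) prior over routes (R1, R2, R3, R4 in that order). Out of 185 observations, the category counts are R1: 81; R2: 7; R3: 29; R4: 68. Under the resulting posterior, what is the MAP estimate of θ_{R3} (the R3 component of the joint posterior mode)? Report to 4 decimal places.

0.1681

The Dirichlet prior is conjugate to the Multinomial likelihood: each posterior αⱼ = prior αⱼ + observed count nⱼ.
Posterior concentration: (83.7, 12.9, 34.0, 69.7), total = 200.3.
Joint mode component: (α_{R3}−1)/(Σα−K) = 33.0/196.3 = 0.1681.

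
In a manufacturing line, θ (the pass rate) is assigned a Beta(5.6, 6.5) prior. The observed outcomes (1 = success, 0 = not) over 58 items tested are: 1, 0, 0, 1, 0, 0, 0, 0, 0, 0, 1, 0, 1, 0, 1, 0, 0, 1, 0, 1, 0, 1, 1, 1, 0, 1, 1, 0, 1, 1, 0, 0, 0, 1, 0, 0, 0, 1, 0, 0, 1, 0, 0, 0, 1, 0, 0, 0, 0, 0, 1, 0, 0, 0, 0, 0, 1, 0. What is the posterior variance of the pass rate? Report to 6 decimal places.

0.003261

The Beta prior is conjugate to a Binomial/Bernoulli likelihood; the update adds successes to α and failures to β.
Posterior: Beta(α+k, β+n−k) = Beta(5.6+20, 6.5+38) = Beta(25.6, 44.5).
Var = αβ/((α+β)²(α+β+1)) = 25.6·44.5/(70.1²·71.1) = 0.003261.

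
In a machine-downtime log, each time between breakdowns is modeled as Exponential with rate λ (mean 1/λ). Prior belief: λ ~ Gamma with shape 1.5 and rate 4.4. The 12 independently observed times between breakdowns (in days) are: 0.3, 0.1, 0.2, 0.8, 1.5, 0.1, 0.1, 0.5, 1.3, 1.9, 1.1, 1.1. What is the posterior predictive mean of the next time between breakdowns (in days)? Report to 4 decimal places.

With a Gamma(shape α, rate β) prior on the exponential rate λ, the posterior after n observations with total T = Σxᵢ is Gamma(α+n, β+T).
Sum of observations T = 9.0 days; n = 12.
Posterior: Gamma(1.5+12, 4.4+9.0) = Gamma(13.5, 13.4).
The predictive distribution for the next observation is Lomax; its mean is β/(α−1) = 13.4/12.5 = 1.0720.

1.0720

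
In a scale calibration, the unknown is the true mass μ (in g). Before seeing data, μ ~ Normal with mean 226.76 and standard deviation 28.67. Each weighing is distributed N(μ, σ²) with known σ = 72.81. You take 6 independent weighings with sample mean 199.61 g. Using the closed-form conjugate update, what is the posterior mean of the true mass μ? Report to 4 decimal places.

213.6751

For Normal data with known variance σ², a Normal(μ₀, σ₀²) prior on μ is conjugate. Posterior precision = 1/σ₀² + n/σ²; posterior mean is the precision-weighted average of μ₀ and x̄.
n·x̄ = 6·199.61 = 1197.66.
σ₀² = 28.67² = 821.9689, σ² = 72.81² = 5301.2961; σ² + n·σ₀² = 5301.2961 + 6·821.9689 = 10233.1095.
Posterior mean = (μ₀/σ₀² + n·x̄/σ²)/(1/σ₀² + n/σ²) = (σ²·μ₀ + σ₀²·n·x̄)/(σ² + n·σ₀²) = (5301.2961·226.76 + 821.9689·1197.66)/10233.1095 = 2186561.17641/10233.1095 = 213.6751.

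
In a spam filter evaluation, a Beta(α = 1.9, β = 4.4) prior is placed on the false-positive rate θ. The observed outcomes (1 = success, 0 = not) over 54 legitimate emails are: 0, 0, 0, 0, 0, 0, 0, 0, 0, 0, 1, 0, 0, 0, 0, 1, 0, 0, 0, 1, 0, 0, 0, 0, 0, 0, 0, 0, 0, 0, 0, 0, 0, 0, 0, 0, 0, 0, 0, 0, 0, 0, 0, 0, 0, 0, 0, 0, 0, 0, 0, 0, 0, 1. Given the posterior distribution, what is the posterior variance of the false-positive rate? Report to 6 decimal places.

0.001440

The Beta prior is conjugate to a Binomial/Bernoulli likelihood; the update adds successes to α and failures to β.
Posterior: Beta(α+k, β+n−k) = Beta(1.9+4, 4.4+50) = Beta(5.9, 54.4).
Var = αβ/((α+β)²(α+β+1)) = 5.9·54.4/(60.3²·61.3) = 0.001440.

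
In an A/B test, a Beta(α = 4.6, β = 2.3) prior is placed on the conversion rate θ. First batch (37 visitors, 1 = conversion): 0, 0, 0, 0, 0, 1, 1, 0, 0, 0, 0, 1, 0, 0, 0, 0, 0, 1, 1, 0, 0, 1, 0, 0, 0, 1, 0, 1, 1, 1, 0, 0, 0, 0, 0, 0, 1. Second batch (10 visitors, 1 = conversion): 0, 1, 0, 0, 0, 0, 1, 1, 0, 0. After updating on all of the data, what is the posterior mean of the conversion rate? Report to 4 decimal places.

The Beta prior is conjugate to a Binomial/Bernoulli likelihood; the update adds successes to α and failures to β.
After batch 1: Beta(4.6+11, 2.3+26) = Beta(15.6, 28.3).
After batch 2: Beta(15.6+3, 28.3+7) = Beta(18.6, 35.3).
Posterior mean = α/(α+β) = 18.6/53.9 = 0.3451.

0.3451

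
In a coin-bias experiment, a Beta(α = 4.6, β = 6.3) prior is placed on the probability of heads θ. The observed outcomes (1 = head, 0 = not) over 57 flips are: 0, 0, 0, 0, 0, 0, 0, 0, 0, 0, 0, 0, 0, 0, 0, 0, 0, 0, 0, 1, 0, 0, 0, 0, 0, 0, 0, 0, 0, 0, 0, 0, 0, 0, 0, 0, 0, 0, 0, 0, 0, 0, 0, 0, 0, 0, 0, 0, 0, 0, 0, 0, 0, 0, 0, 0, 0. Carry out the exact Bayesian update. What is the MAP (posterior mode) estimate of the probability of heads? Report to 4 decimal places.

The Beta prior is conjugate to a Binomial/Bernoulli likelihood; the update adds successes to α and failures to β.
Posterior: Beta(α+k, β+n−k) = Beta(4.6+1, 6.3+56) = Beta(5.6, 62.3).
Mode of Beta(a,b) for a,b>1 is (a−1)/(a+b−2) = 4.6/65.9 = 0.0698.

0.0698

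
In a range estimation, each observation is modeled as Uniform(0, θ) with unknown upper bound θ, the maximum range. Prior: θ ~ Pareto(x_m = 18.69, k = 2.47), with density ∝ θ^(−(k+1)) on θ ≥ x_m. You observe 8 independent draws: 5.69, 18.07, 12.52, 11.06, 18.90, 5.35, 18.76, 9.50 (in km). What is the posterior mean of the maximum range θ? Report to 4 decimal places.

A Pareto(scale x_m, shape k) prior on the upper bound θ of Uniform(0, θ) is conjugate: posterior is Pareto(max(x_m, max xᵢ), k + n).
Sample maximum = 18.90; prior scale x_m = 18.69 → posterior scale = max = 18.90.
Posterior shape = 2.47 + 8 = 10.47.
E[θ|data] = k·x_m/(k−1) = 10.47·18.90/9.47 = 20.8958.

20.8958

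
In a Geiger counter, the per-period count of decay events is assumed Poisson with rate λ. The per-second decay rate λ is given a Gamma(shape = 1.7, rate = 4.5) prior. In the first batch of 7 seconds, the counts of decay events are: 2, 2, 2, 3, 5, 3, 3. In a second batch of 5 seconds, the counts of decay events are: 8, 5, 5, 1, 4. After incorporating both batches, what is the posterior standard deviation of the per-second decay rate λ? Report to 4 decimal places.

0.4052

With a Gamma(shape α, rate β) prior, the Poisson likelihood is conjugate: the posterior is Gamma(α + ΣXᵢ, β + n).
Batch 1: sum of counts S = 20 over n = 7 seconds.
After batch 1: Gamma(α+S, β+n) = Gamma(1.7+20, 4.5+7) = Gamma(21.7, 11.5).
Batch 2: sum of counts S = 23 over n = 5 seconds.
After batch 2: Gamma(α+S, β+n) = Gamma(21.7+23, 11.5+5) = Gamma(44.7, 16.5).
SD = √α/β = √44.7/16.5 = 0.4052.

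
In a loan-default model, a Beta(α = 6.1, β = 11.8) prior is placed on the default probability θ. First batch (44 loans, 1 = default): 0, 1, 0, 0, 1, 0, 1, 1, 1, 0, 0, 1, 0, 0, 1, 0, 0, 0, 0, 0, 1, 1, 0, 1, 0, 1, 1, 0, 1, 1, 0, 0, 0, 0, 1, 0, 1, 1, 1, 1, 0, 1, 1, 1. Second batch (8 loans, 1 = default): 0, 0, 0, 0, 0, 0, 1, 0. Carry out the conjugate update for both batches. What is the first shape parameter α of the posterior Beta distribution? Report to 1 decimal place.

29.1

The Beta prior is conjugate to a Binomial/Bernoulli likelihood; the update adds successes to α and failures to β.
After batch 1: Beta(6.1+22, 11.8+22) = Beta(28.1, 33.8).
After batch 2: Beta(28.1+1, 33.8+7) = Beta(29.1, 40.8).
Posterior α = 29.1.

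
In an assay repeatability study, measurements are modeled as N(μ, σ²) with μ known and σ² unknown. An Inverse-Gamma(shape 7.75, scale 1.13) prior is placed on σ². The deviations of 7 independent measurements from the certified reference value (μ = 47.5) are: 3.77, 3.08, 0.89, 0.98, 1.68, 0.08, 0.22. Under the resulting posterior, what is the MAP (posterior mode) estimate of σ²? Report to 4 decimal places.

With known mean μ and an Inverse-Gamma(α, β) prior on σ², the Normal likelihood is conjugate: posterior is Inv-Gamma(α + n/2, β + Σ(xᵢ−μ)²/2).
Σ(xᵢ−μ)² = (3.77)² + (3.08)² + (0.89)² + (0.98)² + (1.68)² + (0.08)² + (0.22)² = 28.3290.
Posterior: Inv-Gamma(7.75 + 7/2, 1.13 + 28.3290/2) = Inv-Gamma(11.25, 15.29450).
Mode = β/(α+1) = 15.29450/12.25 = 1.2485.

1.2485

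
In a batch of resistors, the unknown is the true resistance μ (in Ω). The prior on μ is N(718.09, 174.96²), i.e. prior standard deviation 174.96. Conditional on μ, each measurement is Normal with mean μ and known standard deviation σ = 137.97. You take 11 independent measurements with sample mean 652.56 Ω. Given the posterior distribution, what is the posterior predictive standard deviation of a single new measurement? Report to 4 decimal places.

For Normal data with known variance σ², a Normal(μ₀, σ₀²) prior on μ is conjugate. Posterior precision = 1/σ₀² + n/σ²; posterior mean is the precision-weighted average of μ₀ and x̄.
σ₀² = 174.96² = 30611.0016, σ² = 137.97² = 19035.7209; σ² + n·σ₀² = 19035.7209 + 11·30611.0016 = 355756.7385.
Posterior precision = 1/σ₀² + n/σ² = 1/30611.0016 + 11/19035.7209 = (σ² + n·σ₀²)/(σ₀²σ²) = 355756.7385/(30611.0016·19035.7209); posterior variance σₙ² = σ₀²σ²/(σ² + n·σ₀²) = 30611.0016·19035.7209/355756.7385 = 1637.923952.
Predictive variance for one new observation = σₙ² + σ² = 30611.0016·19035.7209/355756.7385 + 19035.7209 = σ²·(σ₀² + 355756.7385)/355756.7385 = 19035.7209·386367.7401/355756.7385 = 20673.644852; SD = √(19035.7209·386367.7401/355756.7385) = 143.7833.

143.7833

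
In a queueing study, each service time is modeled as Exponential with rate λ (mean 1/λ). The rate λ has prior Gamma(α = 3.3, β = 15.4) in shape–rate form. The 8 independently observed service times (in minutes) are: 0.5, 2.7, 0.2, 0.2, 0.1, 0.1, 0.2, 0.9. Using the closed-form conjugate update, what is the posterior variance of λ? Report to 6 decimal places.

With a Gamma(shape α, rate β) prior on the exponential rate λ, the posterior after n observations with total T = Σxᵢ is Gamma(α+n, β+T).
Sum of observations T = 4.9 minutes; n = 8.
Posterior: Gamma(3.3+8, 15.4+4.9) = Gamma(11.3, 20.3).
Var = α/β² = 0.027421.

0.027421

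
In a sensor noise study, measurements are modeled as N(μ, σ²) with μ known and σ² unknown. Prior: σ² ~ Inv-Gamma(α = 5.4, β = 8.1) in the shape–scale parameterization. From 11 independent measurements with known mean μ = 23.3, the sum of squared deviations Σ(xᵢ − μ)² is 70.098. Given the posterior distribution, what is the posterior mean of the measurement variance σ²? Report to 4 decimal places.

With known mean μ and an Inverse-Gamma(α, β) prior on σ², the Normal likelihood is conjugate: posterior is Inv-Gamma(α + n/2, β + Σ(xᵢ−μ)²/2).
Posterior: Inv-Gamma(5.4 + 11/2, 8.1 + 70.098/2) = Inv-Gamma(10.90, 43.1490).
E[σ²|data] = β/(α−1) = 43.1490/9.90 = 4.3585.

4.3585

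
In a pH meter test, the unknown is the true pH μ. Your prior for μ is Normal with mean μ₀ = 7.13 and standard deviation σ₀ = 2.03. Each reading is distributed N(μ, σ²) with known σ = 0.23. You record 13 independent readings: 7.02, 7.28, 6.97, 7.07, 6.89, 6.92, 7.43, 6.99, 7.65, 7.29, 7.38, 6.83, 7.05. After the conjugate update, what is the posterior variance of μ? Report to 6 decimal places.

0.004065

For Normal data with known variance σ², a Normal(μ₀, σ₀²) prior on μ is conjugate. Posterior precision = 1/σ₀² + n/σ²; posterior mean is the precision-weighted average of μ₀ and x̄.
σ₀² = 2.03² = 4.1209, σ² = 0.23² = 0.0529; σ² + n·σ₀² = 0.0529 + 13·4.1209 = 53.6246.
Posterior precision = 1/σ₀² + n/σ² = 1/4.1209 + 13/0.0529 = (σ² + n·σ₀²)/(σ₀²σ²) = 53.6246/(4.1209·0.0529); posterior variance σₙ² = σ₀²σ²/(σ² + n·σ₀²) = 4.1209·0.0529/53.6246 = 0.004065.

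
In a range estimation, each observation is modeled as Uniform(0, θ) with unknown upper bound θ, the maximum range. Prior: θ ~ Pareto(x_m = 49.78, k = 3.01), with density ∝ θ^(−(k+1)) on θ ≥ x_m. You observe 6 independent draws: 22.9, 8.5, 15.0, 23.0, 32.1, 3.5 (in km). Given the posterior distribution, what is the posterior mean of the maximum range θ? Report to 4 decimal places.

55.9947

A Pareto(scale x_m, shape k) prior on the upper bound θ of Uniform(0, θ) is conjugate: posterior is Pareto(max(x_m, max xᵢ), k + n).
Sample maximum = 32.1; prior scale x_m = 49.78 → posterior scale = max = 49.78.
Posterior shape = 3.01 + 6 = 9.01.
E[θ|data] = k·x_m/(k−1) = 9.01·49.78/8.01 = 55.9947.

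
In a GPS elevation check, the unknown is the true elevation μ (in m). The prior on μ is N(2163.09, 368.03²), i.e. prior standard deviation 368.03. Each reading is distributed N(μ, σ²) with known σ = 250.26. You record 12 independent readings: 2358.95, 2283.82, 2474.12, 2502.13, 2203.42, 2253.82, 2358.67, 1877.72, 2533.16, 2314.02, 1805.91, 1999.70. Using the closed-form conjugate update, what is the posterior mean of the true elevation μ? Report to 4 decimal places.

2244.0022

For Normal data with known variance σ², a Normal(μ₀, σ₀²) prior on μ is conjugate. Posterior precision = 1/σ₀² + n/σ²; posterior mean is the precision-weighted average of μ₀ and x̄.
Σxᵢ = 2358.95 + 2283.82 + 2474.12 + 2502.13 + 2203.42 + 2253.82 + 2358.67 + 1877.72 + 2533.16 + 2314.02 + 1805.91 + 1999.70 = 26965.44, so n·x̄ = 26965.44.
σ₀² = 368.03² = 135446.0809, σ² = 250.26² = 62630.0676; σ² + n·σ₀² = 62630.0676 + 12·135446.0809 = 1687983.0384.
Posterior mean = (μ₀/σ₀² + n·x̄/σ²)/(1/σ₀² + n/σ²) = (σ²·μ₀ + σ₀²·n·x̄)/(σ² + n·σ₀²) = (62630.0676·2163.09 + 135446.0809·26965.44)/1687983.0384 = 3787837640.66898/1687983.0384 = 2244.0022.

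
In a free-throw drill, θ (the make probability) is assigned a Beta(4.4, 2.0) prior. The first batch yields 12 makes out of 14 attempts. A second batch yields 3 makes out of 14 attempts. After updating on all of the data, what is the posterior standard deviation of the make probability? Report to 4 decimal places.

0.0833

The Beta prior is conjugate to a Binomial/Bernoulli likelihood; the update adds successes to α and failures to β.
After batch 1: Beta(4.4+12, 2.0+2) = Beta(16.4, 4.0).
After batch 2: Beta(16.4+3, 4.0+11) = Beta(19.4, 15.0).
Var = αβ/((α+β)²(α+β+1)) = 19.4·15.0/(34.4²·35.4) = 0.00694661; SD = √0.00694661 = 0.0833.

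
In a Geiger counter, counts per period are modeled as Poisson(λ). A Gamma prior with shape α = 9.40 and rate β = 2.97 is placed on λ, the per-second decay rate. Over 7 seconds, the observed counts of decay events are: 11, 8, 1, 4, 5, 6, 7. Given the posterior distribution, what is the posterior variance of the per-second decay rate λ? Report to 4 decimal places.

With a Gamma(shape α, rate β) prior, the Poisson likelihood is conjugate: the posterior is Gamma(α + ΣXᵢ, β + n).
Sum of counts S = 42 over n = 7 seconds.
Posterior: Gamma(α+S, β+n) = Gamma(9.40+42, 2.97+7) = Gamma(51.40, 9.97).
Var = α/β² = 51.40/9.97² = 0.5171.

0.5171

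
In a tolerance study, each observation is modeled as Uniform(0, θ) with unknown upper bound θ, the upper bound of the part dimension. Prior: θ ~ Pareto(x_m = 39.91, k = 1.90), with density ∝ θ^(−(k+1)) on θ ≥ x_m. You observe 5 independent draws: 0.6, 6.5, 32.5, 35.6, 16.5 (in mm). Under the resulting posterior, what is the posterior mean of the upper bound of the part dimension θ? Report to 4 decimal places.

46.6744

A Pareto(scale x_m, shape k) prior on the upper bound θ of Uniform(0, θ) is conjugate: posterior is Pareto(max(x_m, max xᵢ), k + n).
Sample maximum = 35.6; prior scale x_m = 39.91 → posterior scale = max = 39.91.
Posterior shape = 1.90 + 5 = 6.90.
E[θ|data] = k·x_m/(k−1) = 6.90·39.91/5.90 = 46.6744.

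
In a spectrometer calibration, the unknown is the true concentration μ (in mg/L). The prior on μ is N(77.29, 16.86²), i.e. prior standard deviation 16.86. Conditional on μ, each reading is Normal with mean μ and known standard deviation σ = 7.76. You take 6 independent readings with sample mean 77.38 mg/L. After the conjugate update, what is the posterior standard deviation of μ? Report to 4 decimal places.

For Normal data with known variance σ², a Normal(μ₀, σ₀²) prior on μ is conjugate. Posterior precision = 1/σ₀² + n/σ²; posterior mean is the precision-weighted average of μ₀ and x̄.
σ₀² = 16.86² = 284.2596, σ² = 7.76² = 60.2176; σ² + n·σ₀² = 60.2176 + 6·284.2596 = 1765.7752.
Posterior precision = 1/σ₀² + n/σ² = 1/284.2596 + 6/60.2176 = (σ² + n·σ₀²)/(σ₀²σ²) = 1765.7752/(284.2596·60.2176); posterior variance σₙ² = σ₀²σ²/(σ² + n·σ₀²) = 284.2596·60.2176/1765.7752 = 9.694003.
Posterior SD = √σₙ² = √(284.2596·60.2176/1765.7752) = 3.1135.

3.1135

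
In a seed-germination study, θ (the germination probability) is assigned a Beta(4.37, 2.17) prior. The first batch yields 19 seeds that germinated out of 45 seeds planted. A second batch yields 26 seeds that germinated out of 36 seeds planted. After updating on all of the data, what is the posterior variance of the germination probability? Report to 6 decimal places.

0.002777

The Beta prior is conjugate to a Binomial/Bernoulli likelihood; the update adds successes to α and failures to β.
After batch 1: Beta(4.37+19, 2.17+26) = Beta(23.37, 28.17).
After batch 2: Beta(23.37+26, 28.17+10) = Beta(49.37, 38.17).
Var = αβ/((α+β)²(α+β+1)) = 49.37·38.17/(87.54²·88.54) = 0.002777.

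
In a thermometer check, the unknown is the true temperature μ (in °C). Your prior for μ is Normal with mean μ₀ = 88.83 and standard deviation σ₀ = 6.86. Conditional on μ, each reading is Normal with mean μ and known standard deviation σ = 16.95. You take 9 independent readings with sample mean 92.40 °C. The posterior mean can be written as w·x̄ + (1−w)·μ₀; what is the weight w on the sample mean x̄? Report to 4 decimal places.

0.5958

For Normal data with known variance σ², a Normal(μ₀, σ₀²) prior on μ is conjugate. Posterior precision = 1/σ₀² + n/σ²; posterior mean is the precision-weighted average of μ₀ and x̄.
σ₀² = 6.86² = 47.0596, σ² = 16.95² = 287.3025. Prior precision 1/σ₀² = 1/47.0596; data precision n/σ² = 9/287.3025.
w = (n/σ²)/(1/σ₀² + n/σ²) = n·σ₀²/(σ² + n·σ₀²) = 9·47.0596/(287.3025 + 9·47.0596) = 423.5364/710.8389 = 0.5958.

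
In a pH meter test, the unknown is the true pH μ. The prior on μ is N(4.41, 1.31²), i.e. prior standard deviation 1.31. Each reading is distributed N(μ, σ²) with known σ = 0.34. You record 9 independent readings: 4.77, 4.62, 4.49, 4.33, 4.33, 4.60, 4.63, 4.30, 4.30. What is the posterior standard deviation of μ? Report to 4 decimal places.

0.1129

For Normal data with known variance σ², a Normal(μ₀, σ₀²) prior on μ is conjugate. Posterior precision = 1/σ₀² + n/σ²; posterior mean is the precision-weighted average of μ₀ and x̄.
σ₀² = 1.31² = 1.7161, σ² = 0.34² = 0.1156; σ² + n·σ₀² = 0.1156 + 9·1.7161 = 15.5605.
Posterior precision = 1/σ₀² + n/σ² = 1/1.7161 + 9/0.1156 = (σ² + n·σ₀²)/(σ₀²σ²) = 15.5605/(1.7161·0.1156); posterior variance σₙ² = σ₀²σ²/(σ² + n·σ₀²) = 1.7161·0.1156/15.5605 = 0.012749.
Posterior SD = √σₙ² = √(1.7161·0.1156/15.5605) = 0.1129.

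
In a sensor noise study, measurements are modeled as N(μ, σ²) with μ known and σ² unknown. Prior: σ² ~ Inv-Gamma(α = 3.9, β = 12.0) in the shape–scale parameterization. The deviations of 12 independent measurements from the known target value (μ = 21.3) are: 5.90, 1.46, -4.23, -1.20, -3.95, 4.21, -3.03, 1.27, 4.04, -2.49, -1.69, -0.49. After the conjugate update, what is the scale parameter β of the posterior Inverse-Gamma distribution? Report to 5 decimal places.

With known mean μ and an Inverse-Gamma(α, β) prior on σ², the Normal likelihood is conjugate: posterior is Inv-Gamma(α + n/2, β + Σ(xᵢ−μ)²/2).
Σ(xᵢ−μ)² = (5.90)² + (1.46)² + (-4.23)² + (-1.20)² + (-3.95)² + (4.21)² + (-3.03)² + (1.27)² + (4.04)² + (-2.49)² + (-1.69)² + (-0.49)² = 126.0128.
Posterior: Inv-Gamma(3.9 + 12/2, 12.0 + 126.0128/2) = Inv-Gamma(9.90, 75.00640).
Posterior β = 75.00640.

75.00640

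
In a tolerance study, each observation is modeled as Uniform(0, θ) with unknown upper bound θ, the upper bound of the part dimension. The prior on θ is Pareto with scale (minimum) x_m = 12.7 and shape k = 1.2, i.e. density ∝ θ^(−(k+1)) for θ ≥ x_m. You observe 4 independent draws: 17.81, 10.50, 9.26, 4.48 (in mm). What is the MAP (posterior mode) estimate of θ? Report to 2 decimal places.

A Pareto(scale x_m, shape k) prior on the upper bound θ of Uniform(0, θ) is conjugate: posterior is Pareto(max(x_m, max xᵢ), k + n).
Sample maximum = 17.81; prior scale x_m = 12.7 → posterior scale = max = 17.81.
Posterior shape = 1.2 + 4 = 5.2.
The Pareto density is decreasing on [x_m, ∞), so the mode is x_m = 17.81.

17.81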